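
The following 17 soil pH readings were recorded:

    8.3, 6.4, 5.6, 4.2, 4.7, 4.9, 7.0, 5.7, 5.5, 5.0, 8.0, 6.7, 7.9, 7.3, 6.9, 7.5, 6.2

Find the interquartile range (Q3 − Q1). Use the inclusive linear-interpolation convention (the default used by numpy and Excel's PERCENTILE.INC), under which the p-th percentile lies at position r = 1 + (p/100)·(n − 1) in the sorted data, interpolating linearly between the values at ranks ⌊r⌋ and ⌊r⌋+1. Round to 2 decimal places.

1.80

Sorted: 4.2, 4.7, 4.9, 5.0, 5.5, 5.6, 5.7, 6.2, 6.4, 6.7, 6.9, 7.0, 7.3, 7.5, 7.9, 8.0, 8.3.
n = 17.
P25: r = 5 (integer) → 5.5.
P75: r = 13 (integer) → 7.3.
Difference: 7.3 − 5.5 = 1.8.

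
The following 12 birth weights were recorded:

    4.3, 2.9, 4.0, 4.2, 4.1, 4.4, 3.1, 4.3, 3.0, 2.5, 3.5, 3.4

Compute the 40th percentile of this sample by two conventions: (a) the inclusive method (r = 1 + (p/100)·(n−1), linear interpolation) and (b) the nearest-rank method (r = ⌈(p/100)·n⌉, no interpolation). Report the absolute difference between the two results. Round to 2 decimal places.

Sorted: 2.5, 2.9, 3.0, 3.1, 3.4, 3.5, 4.0, 4.1, 4.2, 4.3, 4.3, 4.4.
n = 12.
(a) r = 5.4; between ranks 5 (3.4) and 6 (3.5): 3.44.
(b) the nearest-rank method: rank 5 → 3.4.
|3.44 − 3.4| = 0.04.

0.04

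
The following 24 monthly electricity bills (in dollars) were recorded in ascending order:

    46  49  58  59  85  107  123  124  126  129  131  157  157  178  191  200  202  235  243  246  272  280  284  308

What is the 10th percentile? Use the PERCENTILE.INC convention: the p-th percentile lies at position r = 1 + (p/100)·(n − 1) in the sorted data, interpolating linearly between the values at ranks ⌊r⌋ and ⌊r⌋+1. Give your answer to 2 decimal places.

n = 24.
r = 1 + (10/100)·(24 − 1) = 1 + 2.3 = 3.3.
Rank 3 is 58 and rank 4 is 59.
Interpolate: 58 + 0.3·(59 − 58) = 58 + 0.3·1 = 58.3.

58.30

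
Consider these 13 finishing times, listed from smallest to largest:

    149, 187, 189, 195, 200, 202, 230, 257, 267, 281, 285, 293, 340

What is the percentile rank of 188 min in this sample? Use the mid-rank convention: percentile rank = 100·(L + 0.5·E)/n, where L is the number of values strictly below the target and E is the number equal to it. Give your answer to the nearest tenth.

15.4

Count below 188: L = 2; count equal: E = 0; n = 13.
Percentile rank = 100·(2 + 0.5·0)/13 = 100·2/13 = 15.38.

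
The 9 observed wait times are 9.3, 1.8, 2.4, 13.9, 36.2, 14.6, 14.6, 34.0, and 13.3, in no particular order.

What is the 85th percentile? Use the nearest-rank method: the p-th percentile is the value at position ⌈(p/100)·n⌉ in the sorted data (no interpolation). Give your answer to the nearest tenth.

Sorted: 1.8, 2.4, 9.3, 13.3, 13.9, 14.6, 14.6, 34.0, 36.2.
n = 9.
Position = ⌈85/100 · 9⌉ = ⌈7.65⌉ = 8.
The value at rank 8 is 34.0.

34.0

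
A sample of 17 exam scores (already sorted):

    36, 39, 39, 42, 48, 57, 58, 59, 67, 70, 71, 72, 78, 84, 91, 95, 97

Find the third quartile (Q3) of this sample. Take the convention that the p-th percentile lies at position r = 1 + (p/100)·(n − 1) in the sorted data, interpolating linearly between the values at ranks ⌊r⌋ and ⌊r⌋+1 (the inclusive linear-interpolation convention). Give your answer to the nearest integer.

78

n = 17.
r = 1 + (75/100)·(17 − 1) = 1 + 12 = 13.
r is an integer, so P75 is the value at rank 13: 78.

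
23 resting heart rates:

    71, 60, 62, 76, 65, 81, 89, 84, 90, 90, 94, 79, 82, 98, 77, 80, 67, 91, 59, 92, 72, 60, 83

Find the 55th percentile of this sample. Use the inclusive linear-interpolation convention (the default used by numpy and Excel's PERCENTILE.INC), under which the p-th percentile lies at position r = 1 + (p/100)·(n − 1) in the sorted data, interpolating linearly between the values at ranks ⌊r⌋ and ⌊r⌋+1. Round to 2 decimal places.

Sorted: 59, 60, 60, 62, 65, 67, 71, 72, 76, 77, 79, 80, 81, 82, 83, 84, 89, 90, 90, 91, 92, 94, 98.
n = 23.
r = 1 + (55/100)·(23 − 1) = 1 + 12.1 = 13.1.
Rank 13 is 81 and rank 14 is 82.
Interpolate: 81 + 0.1·(82 − 81) = 81 + 0.1·1 = 81.1.

81.10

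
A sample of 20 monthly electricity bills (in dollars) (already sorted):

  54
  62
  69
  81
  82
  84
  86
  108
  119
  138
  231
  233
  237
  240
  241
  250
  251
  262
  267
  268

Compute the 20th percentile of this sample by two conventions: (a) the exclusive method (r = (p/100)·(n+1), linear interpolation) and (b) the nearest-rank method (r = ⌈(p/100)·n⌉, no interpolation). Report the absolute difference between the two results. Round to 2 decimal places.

0.20

n = 20.
(a) r = 4.2; between ranks 4 (81) and 5 (82): 81.2.
(b) the nearest-rank method: rank 4 → 81.
|81.2 − 81| = 0.2.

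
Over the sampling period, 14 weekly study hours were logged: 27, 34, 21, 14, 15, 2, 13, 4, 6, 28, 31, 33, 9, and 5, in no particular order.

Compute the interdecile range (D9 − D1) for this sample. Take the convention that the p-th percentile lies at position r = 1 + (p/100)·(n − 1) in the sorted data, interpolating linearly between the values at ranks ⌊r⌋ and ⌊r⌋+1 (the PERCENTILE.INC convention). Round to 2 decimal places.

Sorted: 2, 4, 5, 6, 9, 13, 14, 15, 21, 27, 28, 31, 33, 34.
n = 14.
P10: r = 2.3; ranks 2–3 are 4, 5; interpolating gives 4.3.
P90: r = 12.7; ranks 12–13 are 31, 33; interpolating gives 32.4.
Difference: 32.4 − 4.3 = 28.1.

28.10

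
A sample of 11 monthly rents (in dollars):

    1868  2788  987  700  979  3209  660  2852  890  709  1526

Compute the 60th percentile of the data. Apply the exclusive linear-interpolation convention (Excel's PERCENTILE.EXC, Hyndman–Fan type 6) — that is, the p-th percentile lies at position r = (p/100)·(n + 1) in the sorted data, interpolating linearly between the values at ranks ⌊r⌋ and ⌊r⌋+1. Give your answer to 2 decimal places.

1594.40

Sorted: 660, 700, 709, 890, 979, 987, 1526, 1868, 2788, 2852, 3209.
n = 11.
r = (60/100)·(11 + 1) = 7.2.
Rank 7 is 1526 and rank 8 is 1868.
Interpolate: 1526 + 0.2·(1868 − 1526) = 1526 + 0.2·342 = 1594.4.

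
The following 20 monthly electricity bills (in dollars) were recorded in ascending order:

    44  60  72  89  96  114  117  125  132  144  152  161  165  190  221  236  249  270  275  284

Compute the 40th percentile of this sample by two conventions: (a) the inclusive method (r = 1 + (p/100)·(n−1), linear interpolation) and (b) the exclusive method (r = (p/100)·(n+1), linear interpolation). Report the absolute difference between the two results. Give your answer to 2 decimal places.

n = 20.
(a) r = 8.6; between ranks 8 (125) and 9 (132): 129.2.
(b) r = 8.4; between ranks 8 (125) and 9 (132): 127.8.
|129.2 − 127.8| = 1.4.

1.40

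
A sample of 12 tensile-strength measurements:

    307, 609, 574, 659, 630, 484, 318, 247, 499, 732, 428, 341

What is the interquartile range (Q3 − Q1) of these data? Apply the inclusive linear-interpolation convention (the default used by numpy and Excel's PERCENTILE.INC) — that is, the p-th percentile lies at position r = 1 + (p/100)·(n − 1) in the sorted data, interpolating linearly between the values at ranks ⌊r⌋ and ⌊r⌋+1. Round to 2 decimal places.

Sorted: 247, 307, 318, 341, 428, 484, 499, 574, 609, 630, 659, 732.
n = 12.
P25: r = 3.75; ranks 3–4 are 318, 341; interpolating gives 335.25.
P75: r = 9.25; ranks 9–10 are 609, 630; interpolating gives 614.25.
Difference: 614.25 − 335.25 = 279.

279.00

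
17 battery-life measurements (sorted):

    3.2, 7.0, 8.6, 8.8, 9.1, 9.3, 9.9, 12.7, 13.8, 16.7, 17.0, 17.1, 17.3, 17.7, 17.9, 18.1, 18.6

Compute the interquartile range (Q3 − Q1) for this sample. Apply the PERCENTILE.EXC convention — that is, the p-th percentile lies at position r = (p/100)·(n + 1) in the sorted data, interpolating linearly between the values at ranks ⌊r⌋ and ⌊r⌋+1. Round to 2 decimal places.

n = 17.
P25: r = 4.5; ranks 4–5 are 8.8, 9.1; interpolating gives 8.95.
P75: r = 13.5; ranks 13–14 are 17.3, 17.7; interpolating gives 17.5.
Difference: 17.5 − 8.95 = 8.55.

8.55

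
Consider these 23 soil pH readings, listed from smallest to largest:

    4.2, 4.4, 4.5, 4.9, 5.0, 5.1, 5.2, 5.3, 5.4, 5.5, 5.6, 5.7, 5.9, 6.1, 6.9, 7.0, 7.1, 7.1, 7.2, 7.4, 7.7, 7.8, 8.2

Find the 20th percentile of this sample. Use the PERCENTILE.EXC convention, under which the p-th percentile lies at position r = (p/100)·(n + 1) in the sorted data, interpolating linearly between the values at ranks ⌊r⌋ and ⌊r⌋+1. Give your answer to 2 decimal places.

4.98

n = 23.
r = (20/100)·(23 + 1) = 4.8.
Rank 4 is 4.9 and rank 5 is 5.0.
Interpolate: 4.9 + 0.8·(5.0 − 4.9) = 4.9 + 0.8·0.1 = 4.98.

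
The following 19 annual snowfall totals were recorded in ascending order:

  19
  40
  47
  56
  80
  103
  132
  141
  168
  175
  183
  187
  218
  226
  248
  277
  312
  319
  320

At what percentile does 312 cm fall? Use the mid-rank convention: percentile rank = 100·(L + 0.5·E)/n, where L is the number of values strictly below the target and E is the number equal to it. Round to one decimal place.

Count below 312: L = 16; count equal: E = 1; n = 19.
Percentile rank = 100·(16 + 0.5·1)/19 = 100·16.5/19 = 86.84.

86.8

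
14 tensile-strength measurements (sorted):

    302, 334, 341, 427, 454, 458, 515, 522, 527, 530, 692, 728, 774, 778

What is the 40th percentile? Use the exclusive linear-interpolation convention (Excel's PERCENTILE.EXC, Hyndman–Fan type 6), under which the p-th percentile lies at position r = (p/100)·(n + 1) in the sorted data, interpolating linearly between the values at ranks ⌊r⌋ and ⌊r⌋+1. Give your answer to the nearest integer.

458

n = 14.
r = (40/100)·(14 + 1) = 6.
r is an integer, so P40 is the value at rank 6: 458.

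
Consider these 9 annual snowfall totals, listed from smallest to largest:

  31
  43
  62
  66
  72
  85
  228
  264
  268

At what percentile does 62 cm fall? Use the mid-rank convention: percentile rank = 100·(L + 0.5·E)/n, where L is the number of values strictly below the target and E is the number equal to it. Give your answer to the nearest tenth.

Count below 62: L = 2; count equal: E = 1; n = 9.
Percentile rank = 100·(2 + 0.5·1)/9 = 100·2.5/9 = 27.78.

27.8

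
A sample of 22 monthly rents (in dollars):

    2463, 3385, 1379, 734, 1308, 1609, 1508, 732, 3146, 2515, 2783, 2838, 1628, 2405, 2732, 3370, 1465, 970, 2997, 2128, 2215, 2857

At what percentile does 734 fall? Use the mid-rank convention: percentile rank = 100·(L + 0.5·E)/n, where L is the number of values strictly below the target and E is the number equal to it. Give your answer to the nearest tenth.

6.8

Sorted: 732, 734, 970, 1308, 1379, 1465, 1508, 1609, 1628, 2128, 2215, 2405, 2463, 2515, 2732, 2783, 2838, 2857, 2997, 3146, 3370, 3385.
Count below 734: L = 1; count equal: E = 1; n = 22.
Percentile rank = 100·(1 + 0.5·1)/22 = 100·1.5/22 = 6.818.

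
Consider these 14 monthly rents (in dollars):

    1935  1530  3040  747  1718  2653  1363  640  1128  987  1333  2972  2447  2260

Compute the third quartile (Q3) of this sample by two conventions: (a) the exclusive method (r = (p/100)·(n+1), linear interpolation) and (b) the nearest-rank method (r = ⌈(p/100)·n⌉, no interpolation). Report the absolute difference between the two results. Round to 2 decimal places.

51.50

Sorted: 640, 747, 987, 1128, 1333, 1363, 1530, 1718, 1935, 2260, 2447, 2653, 2972, 3040.
n = 14.
(a) r = 11.25; between ranks 11 (2447) and 12 (2653): 2498.5.
(b) the nearest-rank method: rank 11 → 2447.
|2498.5 − 2447| = 51.5.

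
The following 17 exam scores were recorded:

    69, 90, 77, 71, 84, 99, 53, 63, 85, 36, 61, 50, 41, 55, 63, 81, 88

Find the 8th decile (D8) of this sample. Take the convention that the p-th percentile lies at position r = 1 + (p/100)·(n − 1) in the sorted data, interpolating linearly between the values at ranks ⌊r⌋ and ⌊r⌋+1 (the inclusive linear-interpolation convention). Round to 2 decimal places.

Sorted: 36, 41, 50, 53, 55, 61, 63, 63, 69, 71, 77, 81, 84, 85, 88, 90, 99.
n = 17.
r = 1 + (80/100)·(17 − 1) = 1 + 12.8 = 13.8.
Rank 13 is 84 and rank 14 is 85.
Interpolate: 84 + 0.8·(85 − 84) = 84 + 0.8·1 = 84.8.

84.80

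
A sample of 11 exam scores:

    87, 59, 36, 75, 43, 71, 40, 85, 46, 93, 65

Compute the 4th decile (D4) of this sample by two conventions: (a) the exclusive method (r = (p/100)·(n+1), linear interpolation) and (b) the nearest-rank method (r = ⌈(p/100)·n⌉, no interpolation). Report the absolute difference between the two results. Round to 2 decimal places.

Sorted: 36, 40, 43, 46, 59, 65, 71, 75, 85, 87, 93.
n = 11.
(a) r = 4.8; between ranks 4 (46) and 5 (59): 56.4.
(b) the nearest-rank method: rank 5 → 59.
|56.4 − 59| = 2.6.

2.60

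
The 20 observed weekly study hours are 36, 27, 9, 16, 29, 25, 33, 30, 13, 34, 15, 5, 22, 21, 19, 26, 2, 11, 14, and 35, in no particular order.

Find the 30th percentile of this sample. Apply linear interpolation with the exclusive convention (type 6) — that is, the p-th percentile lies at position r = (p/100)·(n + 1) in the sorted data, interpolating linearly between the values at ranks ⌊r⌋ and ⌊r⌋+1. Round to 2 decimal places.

14.30

Sorted: 2, 5, 9, 11, 13, 14, 15, 16, 19, 21, 22, 25, 26, 27, 29, 30, 33, 34, 35, 36.
n = 20.
r = (30/100)·(20 + 1) = 6.3.
Rank 6 is 14 and rank 7 is 15.
Interpolate: 14 + 0.3·(15 − 14) = 14 + 0.3·1 = 14.3.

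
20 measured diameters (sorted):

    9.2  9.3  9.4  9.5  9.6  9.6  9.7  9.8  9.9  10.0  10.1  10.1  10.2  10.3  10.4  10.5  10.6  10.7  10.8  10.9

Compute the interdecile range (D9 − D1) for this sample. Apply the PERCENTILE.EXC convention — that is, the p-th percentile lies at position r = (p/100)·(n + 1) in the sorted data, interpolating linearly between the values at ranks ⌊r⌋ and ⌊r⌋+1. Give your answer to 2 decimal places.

n = 20.
P10: r = 2.1; ranks 2–3 are 9.3, 9.4; interpolating gives 9.31.
P90: r = 18.9; ranks 18–19 are 10.7, 10.8; interpolating gives 10.79.
Difference: 10.79 − 9.31 = 1.48.

1.48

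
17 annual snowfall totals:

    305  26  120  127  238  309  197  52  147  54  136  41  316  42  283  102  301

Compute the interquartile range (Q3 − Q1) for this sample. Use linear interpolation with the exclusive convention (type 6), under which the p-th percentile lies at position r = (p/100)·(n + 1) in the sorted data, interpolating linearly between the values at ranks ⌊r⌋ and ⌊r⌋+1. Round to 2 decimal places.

239.00

Sorted: 26, 41, 42, 52, 54, 102, 120, 127, 136, 147, 197, 238, 283, 301, 305, 309, 316.
n = 17.
P25: r = 4.5; ranks 4–5 are 52, 54; interpolating gives 53.
P75: r = 13.5; ranks 13–14 are 283, 301; interpolating gives 292.
Difference: 292 − 53 = 239.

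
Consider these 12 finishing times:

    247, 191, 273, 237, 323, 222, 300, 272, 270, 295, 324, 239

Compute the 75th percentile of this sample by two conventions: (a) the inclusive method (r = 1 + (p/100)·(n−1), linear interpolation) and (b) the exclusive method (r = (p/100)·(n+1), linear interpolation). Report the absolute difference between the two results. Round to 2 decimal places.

2.50

Sorted: 191, 222, 237, 239, 247, 270, 272, 273, 295, 300, 323, 324.
n = 12.
(a) r = 9.25; between ranks 9 (295) and 10 (300): 296.25.
(b) r = 9.75; between ranks 9 (295) and 10 (300): 298.75.
|296.25 − 298.75| = 2.5.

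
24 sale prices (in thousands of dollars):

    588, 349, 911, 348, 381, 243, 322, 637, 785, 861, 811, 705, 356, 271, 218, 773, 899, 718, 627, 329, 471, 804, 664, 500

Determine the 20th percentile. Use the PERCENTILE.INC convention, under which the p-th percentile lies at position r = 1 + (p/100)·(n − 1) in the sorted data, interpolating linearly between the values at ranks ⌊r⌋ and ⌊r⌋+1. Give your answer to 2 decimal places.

340.40

Sorted: 218, 243, 271, 322, 329, 348, 349, 356, 381, 471, 500, 588, 627, 637, 664, 705, 718, 773, 785, 804, 811, 861, 899, 911.
n = 24.
r = 1 + (20/100)·(24 − 1) = 1 + 4.6 = 5.6.
Rank 5 is 329 and rank 6 is 348.
Interpolate: 329 + 0.6·(348 − 329) = 329 + 0.6·19 = 340.4.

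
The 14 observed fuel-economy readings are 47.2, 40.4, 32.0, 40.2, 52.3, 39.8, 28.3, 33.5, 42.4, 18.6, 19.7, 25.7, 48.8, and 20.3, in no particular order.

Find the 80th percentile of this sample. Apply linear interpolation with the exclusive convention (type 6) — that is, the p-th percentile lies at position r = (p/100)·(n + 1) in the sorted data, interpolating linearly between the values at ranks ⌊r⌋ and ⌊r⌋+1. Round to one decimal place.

Sorted: 18.6, 19.7, 20.3, 25.7, 28.3, 32.0, 33.5, 39.8, 40.2, 40.4, 42.4, 47.2, 48.8, 52.3.
n = 14.
r = (80/100)·(14 + 1) = 12.
r is an integer, so P80 is the value at rank 12: 47.2.

47.2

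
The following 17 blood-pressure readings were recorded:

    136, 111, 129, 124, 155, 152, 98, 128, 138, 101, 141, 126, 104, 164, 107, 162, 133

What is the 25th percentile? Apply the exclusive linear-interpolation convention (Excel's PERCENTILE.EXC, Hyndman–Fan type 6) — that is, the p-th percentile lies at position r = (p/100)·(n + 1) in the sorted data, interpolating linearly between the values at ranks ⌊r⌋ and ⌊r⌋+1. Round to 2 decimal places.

Sorted: 98, 101, 104, 107, 111, 124, 126, 128, 129, 133, 136, 138, 141, 152, 155, 162, 164.
n = 17.
r = (25/100)·(17 + 1) = 4.5.
Rank 4 is 107 and rank 5 is 111.
Interpolate: 107 + 0.5·(111 − 107) = 107 + 0.5·4 = 109.

109.00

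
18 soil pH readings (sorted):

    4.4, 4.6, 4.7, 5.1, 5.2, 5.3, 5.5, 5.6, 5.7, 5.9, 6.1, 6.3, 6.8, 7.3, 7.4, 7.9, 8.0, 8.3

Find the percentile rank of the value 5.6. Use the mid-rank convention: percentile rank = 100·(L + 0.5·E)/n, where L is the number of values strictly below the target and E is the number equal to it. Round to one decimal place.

41.7

Count below 5.6: L = 7; count equal: E = 1; n = 18.
Percentile rank = 100·(7 + 0.5·1)/18 = 100·7.5/18 = 41.67.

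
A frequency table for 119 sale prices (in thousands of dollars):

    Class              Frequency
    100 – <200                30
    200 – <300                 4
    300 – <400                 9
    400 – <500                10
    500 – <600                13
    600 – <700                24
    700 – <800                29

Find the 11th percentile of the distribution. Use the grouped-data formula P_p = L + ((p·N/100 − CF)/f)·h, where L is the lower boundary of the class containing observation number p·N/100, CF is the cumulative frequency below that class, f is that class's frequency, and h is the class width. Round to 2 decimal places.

143.63

N = 119; target position k = 11/100 · 119 = 13.09.
Cumulative frequencies: 30, 34, 43, 53, 66, 90, 119.
Observation 13.09 falls in the class 100 – <200.
L = 100, CF = 0, f = 30, h = 100.
P11 = 100 + ((13.09 − 0)/30)·100 = 100 + 43.6333 = 143.633.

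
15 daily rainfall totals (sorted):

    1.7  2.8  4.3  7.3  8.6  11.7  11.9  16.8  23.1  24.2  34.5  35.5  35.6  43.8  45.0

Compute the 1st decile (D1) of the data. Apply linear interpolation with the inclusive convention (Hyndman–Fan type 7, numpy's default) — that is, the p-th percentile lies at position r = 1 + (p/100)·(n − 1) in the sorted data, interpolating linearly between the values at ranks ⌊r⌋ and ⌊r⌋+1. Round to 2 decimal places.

n = 15.
r = 1 + (10/100)·(15 − 1) = 1 + 1.4 = 2.4.
Rank 2 is 2.8 and rank 3 is 4.3.
Interpolate: 2.8 + 0.4·(4.3 − 2.8) = 2.8 + 0.4·1.5 = 3.4.

3.40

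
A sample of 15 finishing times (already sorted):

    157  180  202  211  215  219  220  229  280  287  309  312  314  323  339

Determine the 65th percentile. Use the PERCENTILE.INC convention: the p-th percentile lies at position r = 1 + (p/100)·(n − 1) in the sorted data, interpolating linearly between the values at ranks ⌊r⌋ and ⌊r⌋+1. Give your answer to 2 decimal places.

289.20

n = 15.
r = 1 + (65/100)·(15 − 1) = 1 + 9.1 = 10.1.
Rank 10 is 287 and rank 11 is 309.
Interpolate: 287 + 0.1·(309 − 287) = 287 + 0.1·22 = 289.2.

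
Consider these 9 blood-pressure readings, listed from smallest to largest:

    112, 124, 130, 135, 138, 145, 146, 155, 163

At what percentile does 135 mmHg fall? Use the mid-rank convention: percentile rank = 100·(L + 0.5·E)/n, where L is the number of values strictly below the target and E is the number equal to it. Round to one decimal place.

38.9

Count below 135: L = 3; count equal: E = 1; n = 9.
Percentile rank = 100·(3 + 0.5·1)/9 = 100·3.5/9 = 38.89.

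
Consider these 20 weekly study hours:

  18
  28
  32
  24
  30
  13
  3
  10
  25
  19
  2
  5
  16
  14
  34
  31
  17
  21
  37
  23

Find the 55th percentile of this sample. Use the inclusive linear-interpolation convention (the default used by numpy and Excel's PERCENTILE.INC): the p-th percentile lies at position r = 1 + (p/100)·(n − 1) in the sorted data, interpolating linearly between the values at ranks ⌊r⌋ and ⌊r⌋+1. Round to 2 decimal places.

Sorted: 2, 3, 5, 10, 13, 14, 16, 17, 18, 19, 21, 23, 24, 25, 28, 30, 31, 32, 34, 37.
n = 20.
r = 1 + (55/100)·(20 − 1) = 1 + 10.45 = 11.45.
Rank 11 is 21 and rank 12 is 23.
Interpolate: 21 + 0.45·(23 − 21) = 21 + 0.45·2 = 21.9.

21.90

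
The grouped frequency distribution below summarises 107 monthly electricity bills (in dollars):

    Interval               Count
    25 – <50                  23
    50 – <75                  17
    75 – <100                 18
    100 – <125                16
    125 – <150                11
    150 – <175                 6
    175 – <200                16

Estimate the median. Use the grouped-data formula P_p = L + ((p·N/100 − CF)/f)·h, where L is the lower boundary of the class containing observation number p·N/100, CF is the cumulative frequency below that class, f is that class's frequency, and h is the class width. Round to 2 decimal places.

93.75

N = 107; target position k = 50/100 · 107 = 53.5.
Cumulative frequencies: 23, 40, 58, 74, 85, 91, 107.
Observation 53.5 falls in the class 75 – <100.
L = 75, CF = 40, f = 18, h = 25.
P50 = 75 + ((53.5 − 40)/18)·25 = 75 + 18.75 = 93.75.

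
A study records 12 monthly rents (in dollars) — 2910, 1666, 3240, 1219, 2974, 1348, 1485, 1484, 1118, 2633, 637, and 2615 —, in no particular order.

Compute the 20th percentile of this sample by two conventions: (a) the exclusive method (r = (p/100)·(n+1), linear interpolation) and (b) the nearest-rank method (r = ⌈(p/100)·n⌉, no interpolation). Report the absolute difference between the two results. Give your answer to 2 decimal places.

Sorted: 637, 1118, 1219, 1348, 1484, 1485, 1666, 2615, 2633, 2910, 2974, 3240.
n = 12.
(a) r = 2.6; between ranks 2 (1118) and 3 (1219): 1178.6.
(b) the nearest-rank method: rank 3 → 1219.
|1178.6 − 1219| = 40.4.

40.40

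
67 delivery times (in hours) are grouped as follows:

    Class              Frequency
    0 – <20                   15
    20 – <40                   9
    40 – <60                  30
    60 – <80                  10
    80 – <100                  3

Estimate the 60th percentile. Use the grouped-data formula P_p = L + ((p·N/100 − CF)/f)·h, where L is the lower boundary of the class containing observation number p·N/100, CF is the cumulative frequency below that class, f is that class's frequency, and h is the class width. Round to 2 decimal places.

50.80

N = 67; target position k = 60/100 · 67 = 40.2.
Cumulative frequencies: 15, 24, 54, 64, 67.
Observation 40.2 falls in the class 40 – <60.
L = 40, CF = 24, f = 30, h = 20.
P60 = 40 + ((40.2 − 24)/30)·20 = 40 + 10.8 = 50.8.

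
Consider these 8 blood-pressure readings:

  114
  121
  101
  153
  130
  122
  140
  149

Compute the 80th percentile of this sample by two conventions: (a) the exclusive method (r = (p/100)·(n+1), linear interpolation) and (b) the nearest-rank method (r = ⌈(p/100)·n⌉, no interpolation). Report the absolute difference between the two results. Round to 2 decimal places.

Sorted: 101, 114, 121, 122, 130, 140, 149, 153.
n = 8.
(a) r = 7.2; between ranks 7 (149) and 8 (153): 149.8.
(b) the nearest-rank method: rank 7 → 149.
|149.8 − 149| = 0.8.

0.80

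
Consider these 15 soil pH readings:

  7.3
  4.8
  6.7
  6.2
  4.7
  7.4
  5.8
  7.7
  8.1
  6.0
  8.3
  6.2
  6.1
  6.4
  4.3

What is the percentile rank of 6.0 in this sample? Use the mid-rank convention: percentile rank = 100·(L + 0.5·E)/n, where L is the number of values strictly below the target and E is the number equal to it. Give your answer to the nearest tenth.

Sorted: 4.3, 4.7, 4.8, 5.8, 6.0, 6.1, 6.2, 6.2, 6.4, 6.7, 7.3, 7.4, 7.7, 8.1, 8.3.
Count below 6.0: L = 4; count equal: E = 1; n = 15.
Percentile rank = 100·(4 + 0.5·1)/15 = 100·4.5/15 = 30.

30.0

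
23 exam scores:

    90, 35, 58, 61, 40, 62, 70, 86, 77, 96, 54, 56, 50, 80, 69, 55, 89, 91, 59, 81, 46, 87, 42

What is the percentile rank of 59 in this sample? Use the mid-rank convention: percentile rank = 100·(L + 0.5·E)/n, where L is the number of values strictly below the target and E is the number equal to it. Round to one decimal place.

41.3

Sorted: 35, 40, 42, 46, 50, 54, 55, 56, 58, 59, 61, 62, 69, 70, 77, 80, 81, 86, 87, 89, 90, 91, 96.
Count below 59: L = 9; count equal: E = 1; n = 23.
Percentile rank = 100·(9 + 0.5·1)/23 = 100·9.5/23 = 41.3.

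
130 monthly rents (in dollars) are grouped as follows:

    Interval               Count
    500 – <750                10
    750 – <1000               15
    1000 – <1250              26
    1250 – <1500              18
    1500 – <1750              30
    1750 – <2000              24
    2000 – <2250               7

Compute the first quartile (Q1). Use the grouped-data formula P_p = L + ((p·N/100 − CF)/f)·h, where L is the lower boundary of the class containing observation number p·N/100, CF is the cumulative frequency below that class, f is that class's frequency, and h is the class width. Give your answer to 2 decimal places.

N = 130; target position k = 25/100 · 130 = 32.5.
Cumulative frequencies: 10, 25, 51, 69, 99, 123, 130.
Observation 32.5 falls in the class 1000 – <1250.
L = 1000, CF = 25, f = 26, h = 250.
P25 = 1000 + ((32.5 − 25)/26)·250 = 1000 + 72.1154 = 1072.12.

1072.12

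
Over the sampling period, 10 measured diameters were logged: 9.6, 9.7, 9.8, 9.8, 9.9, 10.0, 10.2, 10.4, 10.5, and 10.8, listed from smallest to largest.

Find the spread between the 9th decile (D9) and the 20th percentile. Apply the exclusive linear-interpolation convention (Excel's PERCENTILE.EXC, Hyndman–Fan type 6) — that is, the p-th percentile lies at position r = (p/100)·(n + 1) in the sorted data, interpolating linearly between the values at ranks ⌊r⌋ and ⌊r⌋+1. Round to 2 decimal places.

n = 10.
P20: r = 2.2; ranks 2–3 are 9.7, 9.8; interpolating gives 9.72.
P90: r = 9.9; ranks 9–10 are 10.5, 10.8; interpolating gives 10.77.
Difference: 10.77 − 9.72 = 1.05.

1.05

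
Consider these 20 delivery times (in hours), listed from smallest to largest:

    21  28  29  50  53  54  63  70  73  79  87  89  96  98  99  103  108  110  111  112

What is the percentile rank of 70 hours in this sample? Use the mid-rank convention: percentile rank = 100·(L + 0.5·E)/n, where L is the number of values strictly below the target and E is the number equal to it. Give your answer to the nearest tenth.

Count below 70: L = 7; count equal: E = 1; n = 20.
Percentile rank = 100·(7 + 0.5·1)/20 = 100·7.5/20 = 37.5.

37.5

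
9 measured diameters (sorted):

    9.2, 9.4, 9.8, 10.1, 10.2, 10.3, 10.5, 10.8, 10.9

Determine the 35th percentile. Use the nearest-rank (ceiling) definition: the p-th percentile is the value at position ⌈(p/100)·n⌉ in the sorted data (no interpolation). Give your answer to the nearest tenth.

10.1

n = 9.
Position = ⌈35/100 · 9⌉ = ⌈3.15⌉ = 4.
The value at rank 4 is 10.1.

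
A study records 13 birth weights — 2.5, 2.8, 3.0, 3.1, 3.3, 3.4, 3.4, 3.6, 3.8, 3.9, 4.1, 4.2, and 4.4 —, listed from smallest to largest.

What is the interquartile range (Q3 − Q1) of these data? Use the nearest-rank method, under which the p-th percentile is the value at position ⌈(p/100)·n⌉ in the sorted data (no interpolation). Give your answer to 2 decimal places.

0.80

n = 13.
P25: rank ⌈25/100·13⌉ = 4 → 3.1.
P75: rank ⌈75/100·13⌉ = 10 → 3.9.
Difference: 3.9 − 3.1 = 0.8.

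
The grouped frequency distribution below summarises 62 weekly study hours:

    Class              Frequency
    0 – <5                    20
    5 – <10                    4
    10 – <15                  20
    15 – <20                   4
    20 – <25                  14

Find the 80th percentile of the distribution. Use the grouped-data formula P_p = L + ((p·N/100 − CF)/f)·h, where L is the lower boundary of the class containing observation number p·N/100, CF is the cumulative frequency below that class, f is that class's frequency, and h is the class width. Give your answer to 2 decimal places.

N = 62; target position k = 80/100 · 62 = 49.6.
Cumulative frequencies: 20, 24, 44, 48, 62.
Observation 49.6 falls in the class 20 – <25.
L = 20, CF = 48, f = 14, h = 5.
P80 = 20 + ((49.6 − 48)/14)·5 = 20 + 0.571429 = 20.5714.

20.57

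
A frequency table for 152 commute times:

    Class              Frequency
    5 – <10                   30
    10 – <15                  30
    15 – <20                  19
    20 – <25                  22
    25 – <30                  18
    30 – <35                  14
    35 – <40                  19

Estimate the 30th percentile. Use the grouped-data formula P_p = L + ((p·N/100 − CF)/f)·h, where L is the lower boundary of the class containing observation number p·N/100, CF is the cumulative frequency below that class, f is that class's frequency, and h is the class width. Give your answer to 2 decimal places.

12.60

N = 152; target position k = 30/100 · 152 = 45.6.
Cumulative frequencies: 30, 60, 79, 101, 119, 133, 152.
Observation 45.6 falls in the class 10 – <15.
L = 10, CF = 30, f = 30, h = 5.
P30 = 10 + ((45.6 − 30)/30)·5 = 10 + 2.6 = 12.6.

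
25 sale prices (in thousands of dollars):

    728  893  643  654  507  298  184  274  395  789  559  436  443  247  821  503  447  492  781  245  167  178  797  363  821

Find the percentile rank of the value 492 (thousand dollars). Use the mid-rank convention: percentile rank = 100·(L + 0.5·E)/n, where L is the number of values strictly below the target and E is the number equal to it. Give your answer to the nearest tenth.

Sorted: 167, 178, 184, 245, 247, 274, 298, 363, 395, 436, 443, 447, 492, 503, 507, 559, 643, 654, 728, 781, 789, 797, 821, 821, 893.
Count below 492: L = 12; count equal: E = 1; n = 25.
Percentile rank = 100·(12 + 0.5·1)/25 = 100·12.5/25 = 50.

50.0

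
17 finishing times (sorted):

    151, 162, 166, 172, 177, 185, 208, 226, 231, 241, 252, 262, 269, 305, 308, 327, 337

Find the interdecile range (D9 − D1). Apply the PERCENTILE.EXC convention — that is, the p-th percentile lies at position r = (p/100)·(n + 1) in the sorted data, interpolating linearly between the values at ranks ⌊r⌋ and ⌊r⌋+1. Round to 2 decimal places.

n = 17.
P10: r = 1.8; ranks 1–2 are 151, 162; interpolating gives 159.8.
P90: r = 16.2; ranks 16–17 are 327, 337; interpolating gives 329.
Difference: 329 − 159.8 = 169.2.

169.20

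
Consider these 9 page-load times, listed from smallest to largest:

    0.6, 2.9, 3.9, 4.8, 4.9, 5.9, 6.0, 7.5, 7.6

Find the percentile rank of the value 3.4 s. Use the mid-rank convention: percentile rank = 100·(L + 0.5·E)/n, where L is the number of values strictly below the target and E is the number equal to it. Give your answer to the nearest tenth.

22.2

Count below 3.4: L = 2; count equal: E = 0; n = 9.
Percentile rank = 100·(2 + 0.5·0)/9 = 100·2/9 = 22.22.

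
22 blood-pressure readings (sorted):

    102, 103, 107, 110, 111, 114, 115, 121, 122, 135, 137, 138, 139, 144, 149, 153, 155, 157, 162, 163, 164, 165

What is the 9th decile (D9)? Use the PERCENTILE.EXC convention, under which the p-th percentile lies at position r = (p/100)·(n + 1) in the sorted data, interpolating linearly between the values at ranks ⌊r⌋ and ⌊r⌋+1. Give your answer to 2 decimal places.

163.70

n = 22.
r = (90/100)·(22 + 1) = 20.7.
Rank 20 is 163 and rank 21 is 164.
Interpolate: 163 + 0.7·(164 − 163) = 163 + 0.7·1 = 163.7.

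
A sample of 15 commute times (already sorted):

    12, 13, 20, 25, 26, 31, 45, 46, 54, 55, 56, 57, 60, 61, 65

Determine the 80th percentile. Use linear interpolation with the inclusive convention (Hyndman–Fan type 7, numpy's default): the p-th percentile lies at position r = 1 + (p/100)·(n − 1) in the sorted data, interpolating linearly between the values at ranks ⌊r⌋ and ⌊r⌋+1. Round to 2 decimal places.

57.60

n = 15.
r = 1 + (80/100)·(15 − 1) = 1 + 11.2 = 12.2.
Rank 12 is 57 and rank 13 is 60.
Interpolate: 57 + 0.2·(60 − 57) = 57 + 0.2·3 = 57.6.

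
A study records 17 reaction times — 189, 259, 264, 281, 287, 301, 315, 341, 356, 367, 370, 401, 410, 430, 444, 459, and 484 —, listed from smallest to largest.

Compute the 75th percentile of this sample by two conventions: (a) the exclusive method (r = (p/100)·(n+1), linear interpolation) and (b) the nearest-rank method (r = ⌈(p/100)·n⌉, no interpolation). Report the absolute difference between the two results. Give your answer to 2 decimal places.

n = 17.
(a) r = 13.5; between ranks 13 (410) and 14 (430): 420.
(b) the nearest-rank method: rank 13 → 410.
|420 − 410| = 10.

10.00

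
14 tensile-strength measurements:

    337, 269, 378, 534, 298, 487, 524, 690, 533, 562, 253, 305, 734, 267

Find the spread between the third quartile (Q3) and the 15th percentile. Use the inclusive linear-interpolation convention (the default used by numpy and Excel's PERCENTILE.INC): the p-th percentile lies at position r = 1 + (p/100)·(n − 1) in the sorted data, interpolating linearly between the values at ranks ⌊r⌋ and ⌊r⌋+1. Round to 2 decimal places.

Sorted: 253, 267, 269, 298, 305, 337, 378, 487, 524, 533, 534, 562, 690, 734.
n = 14.
P15: r = 2.95; ranks 2–3 are 267, 269; interpolating gives 268.9.
P75: r = 10.75; ranks 10–11 are 533, 534; interpolating gives 533.75.
Difference: 533.75 − 268.9 = 264.85.

264.85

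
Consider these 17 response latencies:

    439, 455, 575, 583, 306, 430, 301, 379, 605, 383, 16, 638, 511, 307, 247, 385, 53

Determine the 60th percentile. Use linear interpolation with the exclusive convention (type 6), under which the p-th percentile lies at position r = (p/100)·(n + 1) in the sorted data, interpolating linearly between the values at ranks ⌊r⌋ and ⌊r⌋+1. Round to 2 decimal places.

Sorted: 16, 53, 247, 301, 306, 307, 379, 383, 385, 430, 439, 455, 511, 575, 583, 605, 638.
n = 17.
r = (60/100)·(17 + 1) = 10.8.
Rank 10 is 430 and rank 11 is 439.
Interpolate: 430 + 0.8·(439 − 430) = 430 + 0.8·9 = 437.2.

437.20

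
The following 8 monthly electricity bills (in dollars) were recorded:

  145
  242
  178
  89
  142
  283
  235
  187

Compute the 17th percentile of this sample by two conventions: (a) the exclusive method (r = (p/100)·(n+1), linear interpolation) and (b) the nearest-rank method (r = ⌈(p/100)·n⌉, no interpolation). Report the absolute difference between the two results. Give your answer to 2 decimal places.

Sorted: 89, 142, 145, 178, 187, 235, 242, 283.
n = 8.
(a) r = 1.53; between ranks 1 (89) and 2 (142): 117.09.
(b) the nearest-rank method: rank 2 → 142.
|117.09 − 142| = 24.91.

24.91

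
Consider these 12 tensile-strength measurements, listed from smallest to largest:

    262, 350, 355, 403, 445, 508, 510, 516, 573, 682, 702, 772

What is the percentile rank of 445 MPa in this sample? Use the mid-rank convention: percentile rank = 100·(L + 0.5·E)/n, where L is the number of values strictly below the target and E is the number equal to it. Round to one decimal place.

37.5

Count below 445: L = 4; count equal: E = 1; n = 12.
Percentile rank = 100·(4 + 0.5·1)/12 = 100·4.5/12 = 37.5.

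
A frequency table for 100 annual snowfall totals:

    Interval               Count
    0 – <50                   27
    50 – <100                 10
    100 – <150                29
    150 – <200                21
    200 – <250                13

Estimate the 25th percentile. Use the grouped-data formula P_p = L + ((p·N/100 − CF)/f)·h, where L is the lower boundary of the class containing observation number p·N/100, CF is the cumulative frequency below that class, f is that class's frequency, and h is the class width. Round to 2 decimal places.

46.30

N = 100; target position k = 25/100 · 100 = 25.
Cumulative frequencies: 27, 37, 66, 87, 100.
Observation 25 falls in the class 0 – <50.
L = 0, CF = 0, f = 27, h = 50.
P25 = 0 + ((25 − 0)/27)·50 = 0 + 46.2963 = 46.2963.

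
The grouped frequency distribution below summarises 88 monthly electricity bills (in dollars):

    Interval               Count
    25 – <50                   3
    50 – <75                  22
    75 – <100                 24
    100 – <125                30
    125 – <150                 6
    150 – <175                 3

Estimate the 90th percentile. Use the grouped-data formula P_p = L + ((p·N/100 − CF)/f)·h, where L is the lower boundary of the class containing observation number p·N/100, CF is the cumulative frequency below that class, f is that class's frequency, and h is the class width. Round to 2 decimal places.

N = 88; target position k = 90/100 · 88 = 79.2.
Cumulative frequencies: 3, 25, 49, 79, 85, 88.
Observation 79.2 falls in the class 125 – <150.
L = 125, CF = 79, f = 6, h = 25.
P90 = 125 + ((79.2 − 79)/6)·25 = 125 + 0.833333 = 125.833.

125.83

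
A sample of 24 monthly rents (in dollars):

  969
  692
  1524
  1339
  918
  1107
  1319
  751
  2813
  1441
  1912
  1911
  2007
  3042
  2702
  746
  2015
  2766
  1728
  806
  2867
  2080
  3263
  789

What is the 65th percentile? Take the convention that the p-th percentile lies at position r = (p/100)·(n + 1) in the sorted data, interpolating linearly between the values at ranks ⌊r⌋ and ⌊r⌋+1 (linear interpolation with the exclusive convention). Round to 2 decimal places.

Sorted: 692, 746, 751, 789, 806, 918, 969, 1107, 1319, 1339, 1441, 1524, 1728, 1911, 1912, 2007, 2015, 2080, 2702, 2766, 2813, 2867, 3042, 3263.
n = 24.
r = (65/100)·(24 + 1) = 16.25.
Rank 16 is 2007 and rank 17 is 2015.
Interpolate: 2007 + 0.25·(2015 − 2007) = 2007 + 0.25·8 = 2009.

2009.00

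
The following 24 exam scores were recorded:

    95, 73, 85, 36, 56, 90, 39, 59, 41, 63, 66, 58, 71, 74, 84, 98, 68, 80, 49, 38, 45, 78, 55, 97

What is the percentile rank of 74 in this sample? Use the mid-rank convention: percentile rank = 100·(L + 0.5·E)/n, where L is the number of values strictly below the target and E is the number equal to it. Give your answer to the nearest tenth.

Sorted: 36, 38, 39, 41, 45, 49, 55, 56, 58, 59, 63, 66, 68, 71, 73, 74, 78, 80, 84, 85, 90, 95, 97, 98.
Count below 74: L = 15; count equal: E = 1; n = 24.
Percentile rank = 100·(15 + 0.5·1)/24 = 100·15.5/24 = 64.58.

64.6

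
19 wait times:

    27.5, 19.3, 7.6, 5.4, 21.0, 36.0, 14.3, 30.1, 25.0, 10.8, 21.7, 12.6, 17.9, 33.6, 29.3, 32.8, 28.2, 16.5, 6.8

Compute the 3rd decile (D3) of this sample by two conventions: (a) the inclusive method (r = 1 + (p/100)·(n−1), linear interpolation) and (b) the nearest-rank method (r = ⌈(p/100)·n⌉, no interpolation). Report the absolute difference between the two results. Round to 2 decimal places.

0.88

Sorted: 5.4, 6.8, 7.6, 10.8, 12.6, 14.3, 16.5, 17.9, 19.3, 21.0, 21.7, 25.0, 27.5, 28.2, 29.3, 30.1, 32.8, 33.6, 36.0.
n = 19.
(a) r = 6.4; between ranks 6 (14.3) and 7 (16.5): 15.18.
(b) the nearest-rank method: rank 6 → 14.3.
|15.18 − 14.3| = 0.88.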